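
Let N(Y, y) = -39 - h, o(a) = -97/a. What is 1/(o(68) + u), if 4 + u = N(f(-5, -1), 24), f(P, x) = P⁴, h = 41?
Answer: -68/5809 ≈ -0.011706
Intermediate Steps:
N(Y, y) = -80 (N(Y, y) = -39 - 1*41 = -39 - 41 = -80)
u = -84 (u = -4 - 80 = -84)
1/(o(68) + u) = 1/(-97/68 - 84) = 1/(-5809/68) = -68/5809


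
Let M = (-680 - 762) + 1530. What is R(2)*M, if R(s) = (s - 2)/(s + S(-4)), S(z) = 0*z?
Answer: 0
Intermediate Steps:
S(z) = 0
R(s) = (-2 + s)/s (R(s) = (s - 2)/(s + 0) = (-2 + s)/s)
M = 88 (M = -1442 + 1530 = 88)
R(2)*M = ((-2 + 2)/2)*88 = ((½)*0)*88 = 0*88 = 0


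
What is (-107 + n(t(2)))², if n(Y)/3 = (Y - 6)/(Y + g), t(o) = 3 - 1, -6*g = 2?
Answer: 326041/25 ≈ 13042.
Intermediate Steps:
g = -⅓ (g = -⅙*2 = -⅓ ≈ -0.33333)
t(o) = 2
n(Y) = 3*(-6 + Y)/(-⅓ + Y) (n(Y) = 3*((Y - 6)/(Y - ⅓)) = 3*((-6 + Y)/(-⅓ + Y)) = 3*(-6 + Y)/(-⅓ + Y))
(-107 + n(t(2)))² = (-107 + 9*(-6 + 2)/(-1 + 3*2))² = (-107 + 9*(-4)/(-1 + 6))² = (-107 + 9*(-4)/5)² = (-107 + 9*(⅕)*(-4))² = (-107 - 36/5)² = (-571/5)² = 326041/25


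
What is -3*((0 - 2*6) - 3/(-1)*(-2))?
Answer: 54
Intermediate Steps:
-3*((0 - 2*6) - 3/(-1)*(-2)) = -3*((0 - 12) - 3*(-1)*(-2)) = -3*(-12 + 3*(-2)) = -3*(-12 - 6) = -3*(-18) = 54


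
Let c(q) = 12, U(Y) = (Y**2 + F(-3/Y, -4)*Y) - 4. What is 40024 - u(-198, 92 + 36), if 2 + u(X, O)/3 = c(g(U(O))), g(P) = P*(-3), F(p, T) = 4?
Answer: 39994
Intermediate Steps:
U(Y) = -4 + Y**2 + 4*Y (U(Y) = (Y**2 + 4*Y) - 4 = -4 + Y**2 + 4*Y)
g(P) = -3*P
u(X, O) = 30 (u(X, O) = -6 + 3*12 = -6 + 36 = 30)
40024 - u(-198, 92 + 36) = 40024 - 1*30 = 40024 - 30 = 39994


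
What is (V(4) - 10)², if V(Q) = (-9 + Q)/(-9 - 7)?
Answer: 24025/256 ≈ 93.848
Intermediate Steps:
V(Q) = 9/16 - Q/16 (V(Q) = (-9 + Q)/(-16) = (-9 + Q)*(-1/16) = 9/16 - Q/16)
(V(4) - 10)² = ((9/16 - 1/16*4) - 10)² = ((9/16 - ¼) - 10)² = (5/16 - 10)² = (-155/16)² = 24025/256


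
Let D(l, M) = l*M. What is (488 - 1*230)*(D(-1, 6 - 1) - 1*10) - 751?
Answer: -4621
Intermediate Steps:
D(l, M) = M*l
(488 - 1*230)*(D(-1, 6 - 1) - 1*10) - 751 = (488 - 1*230)*((6 - 1)*(-1) - 1*10) - 751 = (488 - 230)*(5*(-1) - 10) - 751 = 258*(-5 - 10) - 751 = 258*(-15) - 751 = -3870 - 751 = -4621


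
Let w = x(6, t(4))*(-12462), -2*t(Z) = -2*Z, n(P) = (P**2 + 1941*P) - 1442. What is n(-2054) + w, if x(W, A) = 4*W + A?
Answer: -118276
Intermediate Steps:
n(P) = -1442 + P**2 + 1941*P
t(Z) = Z (t(Z) = -(-1)*Z = Z)
x(W, A) = A + 4*W
w = -348936 (w = (4 + 4*6)*(-12462) = (4 + 24)*(-12462) = 28*(-12462) = -348936)
n(-2054) + w = (-1442 + (-2054)**2 + 1941*(-2054)) - 348936 = (-1442 + 4218916 - 3986814) - 348936 = 230660 - 348936 = -118276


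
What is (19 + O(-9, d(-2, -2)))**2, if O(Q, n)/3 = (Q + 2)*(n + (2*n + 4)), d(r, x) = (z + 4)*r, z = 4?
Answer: 889249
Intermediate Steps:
d(r, x) = 8*r (d(r, x) = (4 + 4)*r = 8*r)
O(Q, n) = 3*(2 + Q)*(4 + 3*n) (O(Q, n) = 3*((Q + 2)*(n + (2*n + 4))) = 3*((2 + Q)*(n + (4 + 2*n))) = 3*((2 + Q)*(4 + 3*n)) = 3*(2 + Q)*(4 + 3*n))
(19 + O(-9, d(-2, -2)))**2 = (19 + (24 + 12*(-9) + 18*(8*(-2)) + 9*(-9)*(8*(-2))))**2 = (19 + (24 - 108 + 18*(-16) + 9*(-9)*(-16)))**2 = (19 + (24 - 108 - 288 + 1296))**2 = (19 + 924)**2 = 943**2 = 889249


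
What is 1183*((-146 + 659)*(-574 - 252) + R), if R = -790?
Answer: -502216624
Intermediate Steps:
1183*((-146 + 659)*(-574 - 252) + R) = 1183*((-146 + 659)*(-574 - 252) - 790) = 1183*(513*(-826) - 790) = 1183*(-423738 - 790) = 1183*(-424528) = -502216624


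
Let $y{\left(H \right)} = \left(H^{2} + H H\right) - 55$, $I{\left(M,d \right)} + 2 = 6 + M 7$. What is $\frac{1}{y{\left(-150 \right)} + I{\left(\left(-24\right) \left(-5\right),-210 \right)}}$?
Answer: $\frac{1}{45789} \approx 2.1839 \cdot 10^{-5}$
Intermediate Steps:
$I{\left(M,d \right)} = 4 + 7 M$ ($I{\left(M,d \right)} = -2 + \left(6 + M 7\right) = -2 + \left(6 + 7 M\right) = 4 + 7 M$)
$y{\left(H \right)} = -55 + 2 H^{2}$ ($y{\left(H \right)} = \left(H^{2} + H^{2}\right) - 55 = 2 H^{2} - 55 = -55 + 2 H^{2}$)
$\frac{1}{y{\left(-150 \right)} + I{\left(\left(-24\right) \left(-5\right),-210 \right)}} = \frac{1}{\left(-55 + 2 \left(-150\right)^{2}\right) + \left(4 + 7 \left(\left(-24\right) \left(-5\right)\right)\right)} = \frac{1}{\left(-55 + 2 \cdot 22500\right) + \left(4 + 7 \cdot 120\right)} = \frac{1}{\left(-55 + 45000\right) + \left(4 + 840\right)} = \frac{1}{44945 + 844} = \frac{1}{45789}$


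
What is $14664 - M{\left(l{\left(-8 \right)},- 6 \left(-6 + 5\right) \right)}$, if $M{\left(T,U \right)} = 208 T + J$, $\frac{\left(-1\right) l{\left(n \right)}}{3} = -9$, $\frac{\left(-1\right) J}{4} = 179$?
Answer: $9764$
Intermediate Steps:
$J = -716$ ($J = \left(-4\right) 179 = -716$)
$l{\left(n \right)} = 27$ ($l{\left(n \right)} = \left(-3\right) \left(-9\right) = 27$)
$M{\left(T,U \right)} = -716 + 208 T$ ($M{\left(T,U \right)} = 208 T - 716 = -716 + 208 T$)
$14664 - M{\left(l{\left(-8 \right)},- 6 \left(-6 + 5\right) \right)} = 14664 - \left(-716 + 208 \cdot 27\right) = 14664 - \left(-716 + 5616\right) = 14664 - 4900 = 9764$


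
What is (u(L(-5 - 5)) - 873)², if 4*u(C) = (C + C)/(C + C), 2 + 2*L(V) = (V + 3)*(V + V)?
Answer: 12187081/16 ≈ 7.6169e+5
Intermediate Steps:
L(V) = -1 + V*(3 + V) (L(V) = -1 + ((V + 3)*(V + V))/2 = -1 + ((3 + V)*(2*V))/2 = -1 + (2*V*(3 + V))/2 = -1 + V*(3 + V))
u(C) = ¼ (u(C) = ((C + C)/(C + C))/4 = ((2*C)/((2*C)))/4 = ((2*C)*(1/(2*C)))/4 = (¼)*1 = ¼)
(u(L(-5 - 5)) - 873)² = (¼ - 873)² = (-3491/4)² = 12187081/16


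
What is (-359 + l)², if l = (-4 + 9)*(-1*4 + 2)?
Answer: 136161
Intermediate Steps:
l = -10 (l = 5*(-4 + 2) = 5*(-2) = -10)
(-359 + l)² = (-359 - 10)² = (-369)² = 136161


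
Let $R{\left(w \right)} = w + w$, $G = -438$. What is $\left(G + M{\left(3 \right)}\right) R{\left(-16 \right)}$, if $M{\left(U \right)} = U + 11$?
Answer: $13568$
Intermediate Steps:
$M{\left(U \right)} = 11 + U$
$R{\left(w \right)} = 2 w$
$\left(G + M{\left(3 \right)}\right) R{\left(-16 \right)} = \left(-438 + \left(11 + 3\right)\right) 2 \left(-16\right) = \left(-438 + 14\right) \left(-32\right) = \left(-424\right) \left(-32\right) = 13568$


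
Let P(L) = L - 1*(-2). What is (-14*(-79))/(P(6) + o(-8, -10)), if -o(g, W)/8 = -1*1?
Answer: 553/8 ≈ 69.125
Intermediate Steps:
P(L) = 2 + L (P(L) = L + 2 = 2 + L)
o(g, W) = 8 (o(g, W) = -(-8) = -8*(-1) = 8)
(-14*(-79))/(P(6) + o(-8, -10)) = (-14*(-79))/((2 + 6) + 8) = 1106/(8 + 8) = 1106/16 = 1106*(1/16) = 553/8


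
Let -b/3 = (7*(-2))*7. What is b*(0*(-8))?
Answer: 0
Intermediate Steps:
b = 294 (b = -3*7*(-2)*7 = -(-42)*7 = -3*(-98) = 294)
b*(0*(-8)) = 294*(0*(-8)) = 294*0 = 0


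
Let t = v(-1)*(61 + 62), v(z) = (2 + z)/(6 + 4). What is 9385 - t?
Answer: 93727/10 ≈ 9372.7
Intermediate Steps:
v(z) = 1/5 + z/10 (v(z) = (2 + z)/10 = (2 + z)*(1/10) = 1/5 + z/10)
t = 123/10 (t = (1/5 + (1/10)*(-1))*(61 + 62) = (1/5 - 1/10)*123 = (1/10)*123 = 123/10 ≈ 12.300)
9385 - t = 9385 - 1*123/10 = 9385 - 123/10 = 93727/10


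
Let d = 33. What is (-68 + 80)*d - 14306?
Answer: -13910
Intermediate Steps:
(-68 + 80)*d - 14306 = (-68 + 80)*33 - 14306 = 12*33 - 14306 = 396 - 14306 = -13910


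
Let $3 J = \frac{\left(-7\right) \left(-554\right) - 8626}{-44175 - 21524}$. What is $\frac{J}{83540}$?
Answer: $\frac{1187}{4116370845} \approx 2.8836 \cdot 10^{-7}$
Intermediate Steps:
$J = \frac{4748}{197097}$ ($J = \frac{\left(\left(-7\right) \left(-554\right) - 8626\right) \frac{1}{-44175 - 21524}}{3} = \frac{\left(3878 - 8626\right) \frac{1}{-65699}}{3} = \frac{\left(-4748\right) \left(- \frac{1}{65699}\right)}{3} = \frac{1}{3} \cdot \frac{4748}{65699} = \frac{4748}{197097} \approx 0.02409$)
$\frac{J}{83540} = \frac{4748}{197097 \cdot 83540} = \frac{4748}{197097} \cdot \frac{1}{83540} = \frac{1187}{4116370845}$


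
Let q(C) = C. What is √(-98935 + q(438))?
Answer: I*√98497 ≈ 313.84*I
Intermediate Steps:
√(-98935 + q(438)) = √(-98935 + 438) = √(-98497) = I*√98497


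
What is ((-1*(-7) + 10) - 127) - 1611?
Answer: -1721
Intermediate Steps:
((-1*(-7) + 10) - 127) - 1611 = ((7 + 10) - 127) - 1611 = (17 - 127) - 1611 = -110 - 1611 = -1721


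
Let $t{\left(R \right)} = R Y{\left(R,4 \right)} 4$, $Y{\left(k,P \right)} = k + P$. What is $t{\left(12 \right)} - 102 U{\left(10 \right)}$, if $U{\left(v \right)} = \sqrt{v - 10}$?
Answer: $768$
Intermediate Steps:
$Y{\left(k,P \right)} = P + k$
$U{\left(v \right)} = \sqrt{-10 + v}$
$t{\left(R \right)} = 4 R \left(4 + R\right)$ ($t{\left(R \right)} = R \left(4 + R\right) 4 = 4 R \left(4 + R\right)$)
$t{\left(12 \right)} - 102 U{\left(10 \right)} = 4 \cdot 12 \left(4 + 12\right) - 102 \sqrt{-10 + 10} = 4 \cdot 12 \cdot 16 - 102 \sqrt{0} = 768 - 0 = 768 + 0 = 768$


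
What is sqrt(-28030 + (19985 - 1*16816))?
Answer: I*sqrt(24861) ≈ 157.67*I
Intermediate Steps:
sqrt(-28030 + (19985 - 1*16816)) = sqrt(-28030 + (19985 - 16816)) = sqrt(-28030 + 3169) = sqrt(-24861) = I*sqrt(24861)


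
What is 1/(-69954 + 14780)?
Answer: -1/55174 ≈ -1.8124e-5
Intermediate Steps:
1/(-69954 + 14780) = 1/(-55174) = -1/55174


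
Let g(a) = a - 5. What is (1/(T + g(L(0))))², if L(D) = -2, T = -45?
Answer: 1/2704 ≈ 0.00036982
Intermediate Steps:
g(a) = -5 + a
(1/(T + g(L(0))))² = (1/(-45 + (-5 - 2)))² = (1/(-45 - 7))² = (1/(-52))² = (-1/52)² = 1/2704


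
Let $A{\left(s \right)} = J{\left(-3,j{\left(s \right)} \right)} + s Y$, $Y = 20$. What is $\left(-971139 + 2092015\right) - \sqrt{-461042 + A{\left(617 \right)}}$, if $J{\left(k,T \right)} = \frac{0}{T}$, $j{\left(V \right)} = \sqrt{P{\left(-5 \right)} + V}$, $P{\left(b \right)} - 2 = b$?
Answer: $1120876 - i \sqrt{448702} \approx 1.1209 \cdot 10^{6} - 669.85 i$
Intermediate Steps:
$P{\left(b \right)} = 2 + b$
$j{\left(V \right)} = \sqrt{-3 + V}$ ($j{\left(V \right)} = \sqrt{\left(2 - 5\right) + V} = \sqrt{-3 + V}$)
$J{\left(k,T \right)} = 0$
$A{\left(s \right)} = 20 s$ ($A{\left(s \right)} = 0 + s 20 = 0 + 20 s = 20 s$)
$\left(-971139 + 2092015\right) - \sqrt{-461042 + A{\left(617 \right)}} = \left(-971139 + 2092015\right) - \sqrt{-461042 + 20 \cdot 617} = 1120876 - \sqrt{-461042 + 12340} = 1120876 - \sqrt{-448702} = 1120876 - i \sqrt{448702}$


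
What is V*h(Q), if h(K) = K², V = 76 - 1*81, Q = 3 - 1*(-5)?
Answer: -320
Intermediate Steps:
Q = 8 (Q = 3 + 5 = 8)
V = -5 (V = 76 - 81 = -5)
V*h(Q) = -5*8² = -5*64 = -320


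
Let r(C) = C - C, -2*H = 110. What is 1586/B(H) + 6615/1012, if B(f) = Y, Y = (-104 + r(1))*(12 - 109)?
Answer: 164272/24541 ≈ 6.6938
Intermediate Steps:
H = -55 (H = -1/2*110 = -55)
r(C) = 0
Y = 10088 (Y = (-104 + 0)*(12 - 109) = -104*(-97) = 10088)
B(f) = 10088
1586/B(H) + 6615/1012 = 1586/10088 + 6615/1012 = 1586*(1/10088) + 6615*(1/1012) = 61/388 + 6615/1012 = 164272/24541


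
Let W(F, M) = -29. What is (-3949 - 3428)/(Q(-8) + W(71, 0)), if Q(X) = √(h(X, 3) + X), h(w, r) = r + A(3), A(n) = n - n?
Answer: 71311/282 + 2459*I*√5/282 ≈ 252.88 + 19.498*I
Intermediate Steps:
A(n) = 0
h(w, r) = r (h(w, r) = r + 0 = r)
Q(X) = √(3 + X)
(-3949 - 3428)/(Q(-8) + W(71, 0)) = (-3949 - 3428)/(√(3 - 8) - 29) = -7377/(√(-5) - 29) = -7377/(I*√5 - 29) = -7377/(-29 + I*√5)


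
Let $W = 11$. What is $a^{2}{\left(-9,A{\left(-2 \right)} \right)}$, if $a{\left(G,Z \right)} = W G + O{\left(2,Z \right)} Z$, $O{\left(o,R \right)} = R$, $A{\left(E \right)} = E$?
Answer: $9025$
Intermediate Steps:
$a{\left(G,Z \right)} = Z^{2} + 11 G$ ($a{\left(G,Z \right)} = 11 G + Z Z = 11 G + Z^{2} = Z^{2} + 11 G$)
$a^{2}{\left(-9,A{\left(-2 \right)} \right)} = \left(\left(-2\right)^{2} + 11 \left(-9\right)\right)^{2} = \left(4 - 99\right)^{2} = \left(-95\right)^{2} = 9025$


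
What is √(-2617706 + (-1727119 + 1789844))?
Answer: I*√2554981 ≈ 1598.4*I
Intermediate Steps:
√(-2617706 + (-1727119 + 1789844)) = √(-2617706 + 62725) = √(-2554981) = I*√2554981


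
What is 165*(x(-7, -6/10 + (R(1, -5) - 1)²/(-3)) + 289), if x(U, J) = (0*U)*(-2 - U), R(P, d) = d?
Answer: 47685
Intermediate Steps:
x(U, J) = 0 (x(U, J) = 0*(-2 - U) = 0)
165*(x(-7, -6/10 + (R(1, -5) - 1)²/(-3)) + 289) = 165*(0 + 289) = 165*289 = 47685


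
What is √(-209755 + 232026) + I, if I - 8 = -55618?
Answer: -55610 + √22271 ≈ -55461.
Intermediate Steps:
I = -55610 (I = 8 - 55618 = -55610)
√(-209755 + 232026) + I = √(-209755 + 232026) - 55610 = √22271 - 55610 = -55610 + √22271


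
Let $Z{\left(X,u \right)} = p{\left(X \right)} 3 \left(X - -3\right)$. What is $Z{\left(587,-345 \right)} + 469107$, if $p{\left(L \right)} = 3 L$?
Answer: $3586077$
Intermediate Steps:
$Z{\left(X,u \right)} = 9 X \left(3 + X\right)$ ($Z{\left(X,u \right)} = 3 X 3 \left(X - -3\right) = 9 X \left(X + 3\right) = 9 X \left(3 + X\right)$)
$Z{\left(587,-345 \right)} + 469107 = 9 \cdot 587 \left(3 + 587\right) + 469107 = 9 \cdot 587 \cdot 590 + 469107 = 3116970 + 469107 = 3586077$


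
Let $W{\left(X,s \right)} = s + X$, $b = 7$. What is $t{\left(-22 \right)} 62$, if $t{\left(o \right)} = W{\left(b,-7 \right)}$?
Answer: $0$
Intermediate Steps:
$W{\left(X,s \right)} = X + s$
$t{\left(o \right)} = 0$ ($t{\left(o \right)} = 7 - 7 = 0$)
$t{\left(-22 \right)} 62 = 0 \cdot 62 = 0$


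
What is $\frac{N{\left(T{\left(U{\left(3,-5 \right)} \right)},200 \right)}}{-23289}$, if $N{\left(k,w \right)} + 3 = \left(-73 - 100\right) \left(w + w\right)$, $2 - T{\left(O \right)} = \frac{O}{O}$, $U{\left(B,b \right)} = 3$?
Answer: $\frac{69203}{23289} \approx 2.9715$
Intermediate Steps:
$T{\left(O \right)} = 1$ ($T{\left(O \right)} = 2 - \frac{O}{O} = 2 - 1 = 1$)
$N{\left(k,w \right)} = -3 - 346 w$ ($N{\left(k,w \right)} = -3 + \left(-73 - 100\right) \left(w + w\right) = -3 - 173 \cdot 2 w = -3 - 346 w$)
$\frac{N{\left(T{\left(U{\left(3,-5 \right)} \right)},200 \right)}}{-23289} = \frac{-3 - 69200}{-23289} = \left(-3 - 69200\right) \left(- \frac{1}{23289}\right) = \left(-69203\right) \left(- \frac{1}{23289}\right) = \frac{69203}{23289}$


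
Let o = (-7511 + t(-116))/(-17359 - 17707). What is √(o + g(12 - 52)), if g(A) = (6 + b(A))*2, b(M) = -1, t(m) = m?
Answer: √12563691942/35066 ≈ 3.1965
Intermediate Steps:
o = 7627/35066 (o = (-7511 - 116)/(-17359 - 17707) = -7627/(-35066) = -7627*(-1/35066) = 7627/35066 ≈ 0.21750)
g(A) = 10 (g(A) = (6 - 1)*2 = 5*2 = 10)
√(o + g(12 - 52)) = √(7627/35066 + 10) = √(358287/35066) = √12563691942/35066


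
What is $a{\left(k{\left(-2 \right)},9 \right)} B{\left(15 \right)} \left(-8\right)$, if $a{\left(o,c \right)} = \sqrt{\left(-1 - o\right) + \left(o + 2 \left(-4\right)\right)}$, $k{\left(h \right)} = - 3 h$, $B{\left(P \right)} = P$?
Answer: $- 360 i \approx - 360.0 i$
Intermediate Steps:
$a{\left(o,c \right)} = 3 i$ ($a{\left(o,c \right)} = \sqrt{\left(-1 - o\right) + \left(o - 8\right)} = \sqrt{\left(-1 - o\right) + \left(-8 + o\right)} = \sqrt{-9} = 3 i$)
$a{\left(k{\left(-2 \right)},9 \right)} B{\left(15 \right)} \left(-8\right) = 3 i 15 \left(-8\right) = 45 i \left(-8\right) = - 360 i$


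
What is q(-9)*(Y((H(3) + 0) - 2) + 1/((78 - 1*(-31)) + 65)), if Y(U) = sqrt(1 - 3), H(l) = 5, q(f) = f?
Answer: -3/58 - 9*I*sqrt(2) ≈ -0.051724 - 12.728*I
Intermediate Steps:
Y(U) = I*sqrt(2) (Y(U) = sqrt(-2) = I*sqrt(2))
q(-9)*(Y((H(3) + 0) - 2) + 1/((78 - 1*(-31)) + 65)) = -9*(I*sqrt(2) + 1/((78 - 1*(-31)) + 65)) = -9*(I*sqrt(2) + 1/((78 + 31) + 65)) = -9*(I*sqrt(2) + 1/(109 + 65)) = -9*(I*sqrt(2) + 1/174) = -9*(1/174 + I*sqrt(2)) = -3/58 - 9*I*sqrt(2)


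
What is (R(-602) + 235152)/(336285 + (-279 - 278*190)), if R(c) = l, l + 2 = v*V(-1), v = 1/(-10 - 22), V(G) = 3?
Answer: 7524797/9061952 ≈ 0.83037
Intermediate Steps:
v = -1/32 (v = 1/(-32) = -1/32 ≈ -0.031250)
l = -67/32 (l = -2 - 1/32*3 = -2 - 3/32 = -67/32 ≈ -2.0938)
R(c) = -67/32
(R(-602) + 235152)/(336285 + (-279 - 278*190)) = (-67/32 + 235152)/(336285 + (-279 - 278*190)) = 7524797/(32*(336285 + (-279 - 52820))) = 7524797/(32*(336285 - 53099)) = (7524797/32)/283186 = (7524797/32)*(1/283186) = 7524797/9061952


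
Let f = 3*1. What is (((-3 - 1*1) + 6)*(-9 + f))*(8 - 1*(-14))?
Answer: -264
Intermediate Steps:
f = 3
(((-3 - 1*1) + 6)*(-9 + f))*(8 - 1*(-14)) = (((-3 - 1*1) + 6)*(-9 + 3))*(8 - 1*(-14)) = (((-3 - 1) + 6)*(-6))*(8 + 14) = ((-4 + 6)*(-6))*22 = (2*(-6))*22 = -12*22 = -264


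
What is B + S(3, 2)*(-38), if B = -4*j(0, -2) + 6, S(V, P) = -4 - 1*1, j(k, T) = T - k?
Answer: 204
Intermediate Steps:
S(V, P) = -5 (S(V, P) = -4 - 1 = -5)
B = 14 (B = -4*(-2 - 1*0) + 6 = -4*(-2 + 0) + 6 = -4*(-2) + 6 = 8 + 6 = 14)
B + S(3, 2)*(-38) = 14 - 5*(-38) = 14 + 190 = 204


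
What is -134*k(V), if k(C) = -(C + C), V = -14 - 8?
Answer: -5896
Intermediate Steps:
V = -22
k(C) = -2*C
-134*k(V) = -(-268)*(-22) = -134*44 = -5896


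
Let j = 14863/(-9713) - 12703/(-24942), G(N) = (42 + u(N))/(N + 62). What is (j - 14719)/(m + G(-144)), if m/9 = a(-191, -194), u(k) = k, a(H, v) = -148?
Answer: 146209956343421/13218037667406 ≈ 11.061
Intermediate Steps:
G(N) = (42 + N)/(62 + N) (G(N) = (42 + N)/(N + 62) = (42 + N)/(62 + N))
m = -1332 (m = 9*(-148) = -1332)
j = -247328707/242261646 (j = 14863*(-1/9713) - 12703*(-1/24942) = -14863/9713 + 12703/24942 = -247328707/242261646 ≈ -1.0209)
(j - 14719)/(m + G(-144)) = (-247328707/242261646 - 14719)/(-1332 + (42 - 144)/(62 - 144)) = -3566096496181/(242261646*(-1332 - 102/(-82))) = -3566096496181/(242261646*(-1332 - 1/82*(-102))) = -3566096496181/(242261646*(-1332 + 51/41)) = -3566096496181/(242261646*(-54561/41)) = -3566096496181/242261646*(-41/54561) = 146209956343421/13218037667406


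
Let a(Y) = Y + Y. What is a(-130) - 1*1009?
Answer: -1269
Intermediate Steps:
a(Y) = 2*Y
a(-130) - 1*1009 = 2*(-130) - 1*1009 = -260 - 1009 = -1269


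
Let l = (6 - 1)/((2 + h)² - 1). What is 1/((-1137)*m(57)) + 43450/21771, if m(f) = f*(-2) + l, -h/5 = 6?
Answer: 35849994941/17962881993 ≈ 1.9958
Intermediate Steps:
h = -30 (h = -5*6 = -30)
l = 5/783 (l = (6 - 1)/((2 - 30)² - 1) = 5/((-28)² - 1) = 5/(784 - 1) = 5/783 ≈ 0.0063857)
m(f) = 5/783 - 2*f (m(f) = f*(-2) + 5/783 = -2*f + 5/783 = 5/783 - 2*f)
1/((-1137)*m(57)) + 43450/21771 = 1/((-1137)*(5/783 - 2*57)) + 43450/21771 = -1/(1137*(5/783 - 114)) + 43450*(1/21771) = -1/(1137*(-89257/783)) + 43450/21771 = -1/1137*(-783/89257) + 43450/21771 = 261/33828403 + 43450/21771 = 35849994941/17962881993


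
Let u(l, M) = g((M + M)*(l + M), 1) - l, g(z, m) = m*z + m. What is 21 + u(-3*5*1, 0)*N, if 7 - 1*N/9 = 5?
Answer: 309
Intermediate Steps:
N = 18 (N = 63 - 9*5 = 63 - 45 = 18)
g(z, m) = m + m*z
u(l, M) = 1 - l + 2*M*(M + l) (u(l, M) = 1*(1 + (M + M)*(l + M)) - l = 1*(1 + (2*M)*(M + l)) - l = 1*(1 + 2*M*(M + l)) - l = (1 + 2*M*(M + l)) - l = 1 - l + 2*M*(M + l))
21 + u(-3*5*1, 0)*N = 21 + (1 - (-3*5) + 2*0*(0 - 3*5*1))*18 = 21 + (1 - (-15) + 2*0*(0 - 15*1))*18 = 21 + (1 - 1*(-15) + 2*0*(0 - 15))*18 = 21 + (1 + 15 + 2*0*(-15))*18 = 21 + (1 + 15 + 0)*18 = 21 + 16*18 = 21 + 288 = 309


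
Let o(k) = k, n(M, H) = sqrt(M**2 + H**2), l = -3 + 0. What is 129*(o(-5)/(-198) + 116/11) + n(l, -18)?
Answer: 89999/66 + 3*sqrt(37) ≈ 1381.9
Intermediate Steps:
l = -3
n(M, H) = sqrt(H**2 + M**2)
129*(o(-5)/(-198) + 116/11) + n(l, -18) = 129*(-5/(-198) + 116/11) + sqrt((-18)**2 + (-3)**2) = 129*(-5*(-1/198) + 116*(1/11)) + sqrt(324 + 9) = 129*(5/198 + 116/11) + sqrt(333) = 129*(2093/198) + 3*sqrt(37) = 89999/66 + 3*sqrt(37)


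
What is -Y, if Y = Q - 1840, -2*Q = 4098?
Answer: 3889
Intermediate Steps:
Q = -2049 (Q = -1/2*4098 = -2049)
Y = -3889 (Y = -2049 - 1840 = -3889)
-Y = -1*(-3889) = 3889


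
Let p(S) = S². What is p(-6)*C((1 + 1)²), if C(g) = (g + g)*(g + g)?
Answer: 2304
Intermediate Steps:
C(g) = 4*g² (C(g) = (2*g)*(2*g) = 4*g²)
p(-6)*C((1 + 1)²) = (-6)²*(4*((1 + 1)²)²) = 36*(4*(2²)²) = 36*(4*4²) = 36*(4*16) = 36*64 = 2304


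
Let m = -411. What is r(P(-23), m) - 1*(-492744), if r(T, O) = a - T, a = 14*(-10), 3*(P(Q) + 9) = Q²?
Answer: 1477310/3 ≈ 4.9244e+5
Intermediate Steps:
P(Q) = -9 + Q²/3
a = -140
r(T, O) = -140 - T
r(P(-23), m) - 1*(-492744) = (-140 - (-9 + (⅓)*(-23)²)) - 1*(-492744) = (-140 - (-9 + (⅓)*529)) + 492744 = (-140 - (-9 + 529/3)) + 492744 = (-140 - 1*502/3) + 492744 = (-140 - 502/3) + 492744 = -922/3 + 492744 = 1477310/3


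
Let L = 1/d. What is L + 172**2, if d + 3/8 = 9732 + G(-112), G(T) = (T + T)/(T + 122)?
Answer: 11489508536/388369 ≈ 29584.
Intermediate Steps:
G(T) = 2*T/(122 + T) (G(T) = (2*T)/(122 + T) = 2*T/(122 + T))
d = 388369/40 (d = -3/8 + (9732 + 2*(-112)/(122 - 112)) = -3/8 + (9732 + 2*(-112)/10) = -3/8 + (9732 + 2*(-112)*(1/10)) = -3/8 + (9732 - 112/5) = -3/8 + 48548/5 = 388369/40 ≈ 9709.2)
L = 40/388369 (L = 1/(388369/40) = 40/388369 ≈ 0.00010299)
L + 172**2 = 40/388369 + 172**2 = 40/388369 + 29584 = 11489508536/388369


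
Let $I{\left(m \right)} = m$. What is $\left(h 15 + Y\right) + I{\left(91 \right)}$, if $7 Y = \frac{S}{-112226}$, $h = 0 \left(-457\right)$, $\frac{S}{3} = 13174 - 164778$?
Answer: $\frac{35971387}{392791} \approx 91.579$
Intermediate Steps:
$S = -454812$ ($S = 3 \left(13174 - 164778\right) = 3 \left(-151604\right) = -454812$)
$h = 0$
$Y = \frac{227406}{392791}$ ($Y = \frac{\left(-454812\right) \frac{1}{-112226}}{7} = \frac{\left(-454812\right) \left(- \frac{1}{112226}\right)}{7} = \frac{1}{7} \cdot \frac{227406}{56113} = \frac{227406}{392791} \approx 0.57895$)
$\left(h 15 + Y\right) + I{\left(91 \right)} = \left(0 \cdot 15 + \frac{227406}{392791}\right) + 91 = \left(0 + \frac{227406}{392791}\right) + 91 = \frac{227406}{392791} + 91 = \frac{35971387}{392791}$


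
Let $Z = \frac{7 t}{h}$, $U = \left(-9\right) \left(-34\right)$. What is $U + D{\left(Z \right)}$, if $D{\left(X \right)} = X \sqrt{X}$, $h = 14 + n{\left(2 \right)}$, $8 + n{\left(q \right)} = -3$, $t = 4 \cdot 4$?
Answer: $306 + \frac{448 \sqrt{21}}{9} \approx 534.11$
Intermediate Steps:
$t = 16$
$n{\left(q \right)} = -11$ ($n{\left(q \right)} = -8 - 3 = -11$)
$U = 306$
$h = 3$ ($h = 14 - 11 = 3$)
$Z = \frac{112}{3}$ ($Z = \frac{7 \cdot 16}{3} = 112 \cdot \frac{1}{3} = \frac{112}{3} \approx 37.333$)
$D{\left(X \right)} = X^{\frac{3}{2}}$
$U + D{\left(Z \right)} = 306 + \left(\frac{112}{3}\right)^{\frac{3}{2}} = 306 + \frac{448 \sqrt{21}}{9}$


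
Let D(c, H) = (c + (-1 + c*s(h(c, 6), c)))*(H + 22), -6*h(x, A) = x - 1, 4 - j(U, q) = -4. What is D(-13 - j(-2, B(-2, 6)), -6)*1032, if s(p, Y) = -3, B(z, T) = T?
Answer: 676992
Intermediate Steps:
j(U, q) = 8 (j(U, q) = 4 - 1*(-4) = 4 + 4 = 8)
h(x, A) = ⅙ - x/6 (h(x, A) = -(x - 1)/6 = -(-1 + x)/6 = ⅙ - x/6)
D(c, H) = (-1 - 2*c)*(22 + H) (D(c, H) = (c + (-1 + c*(-3)))*(H + 22) = (c + (-1 - 3*c))*(22 + H) = (-1 - 2*c)*(22 + H))
D(-13 - j(-2, B(-2, 6)), -6)*1032 = (-22 - 1*(-6) - 44*(-13 - 1*8) - 2*(-6)*(-13 - 1*8))*1032 = (-22 + 6 - 44*(-13 - 8) - 2*(-6)*(-13 - 8))*1032 = (-22 + 6 - 44*(-21) - 2*(-6)*(-21))*1032 = (-22 + 6 + 924 - 252)*1032 = 656*1032 = 676992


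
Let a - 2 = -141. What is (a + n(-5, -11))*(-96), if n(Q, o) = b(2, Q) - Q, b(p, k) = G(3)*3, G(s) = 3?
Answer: 12000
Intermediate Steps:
a = -139 (a = 2 - 141 = -139)
b(p, k) = 9 (b(p, k) = 3*3 = 9)
n(Q, o) = 9 - Q
(a + n(-5, -11))*(-96) = (-139 + (9 - 1*(-5)))*(-96) = (-139 + (9 + 5))*(-96) = (-139 + 14)*(-96) = -125*(-96) = 12000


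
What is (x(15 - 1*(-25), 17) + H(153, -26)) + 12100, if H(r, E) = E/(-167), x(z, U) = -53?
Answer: 2011875/167 ≈ 12047.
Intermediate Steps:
H(r, E) = -E/167 (H(r, E) = E*(-1/167) = -E/167)
(x(15 - 1*(-25), 17) + H(153, -26)) + 12100 = (-53 - 1/167*(-26)) + 12100 = (-53 + 26/167) + 12100 = -8825/167 + 12100 = 2011875/167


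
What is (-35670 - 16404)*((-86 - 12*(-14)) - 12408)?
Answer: 641864124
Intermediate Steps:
(-35670 - 16404)*((-86 - 12*(-14)) - 12408) = -52074*((-86 + 168) - 12408) = -52074*(82 - 12408) = -52074*(-12326) = 641864124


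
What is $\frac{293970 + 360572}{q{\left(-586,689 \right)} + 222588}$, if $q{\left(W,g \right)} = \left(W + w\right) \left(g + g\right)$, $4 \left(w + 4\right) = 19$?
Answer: $- \frac{1309084}{1167773} \approx -1.121$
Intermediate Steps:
$w = \frac{3}{4}$ ($w = -4 + \frac{1}{4} \cdot 19 = -4 + \frac{19}{4} = \frac{3}{4} \approx 0.75$)
$q{\left(W,g \right)} = 2 g \left(\frac{3}{4} + W\right)$ ($q{\left(W,g \right)} = \left(W + \frac{3}{4}\right) \left(g + g\right) = \left(\frac{3}{4} + W\right) 2 g = 2 g \left(\frac{3}{4} + W\right)$)
$\frac{293970 + 360572}{q{\left(-586,689 \right)} + 222588} = \frac{293970 + 360572}{\frac{1}{2} \cdot 689 \left(3 + 4 \left(-586\right)\right) + 222588} = \frac{654542}{\frac{1}{2} \cdot 689 \left(3 - 2344\right) + 222588} = \frac{654542}{\frac{1}{2} \cdot 689 \left(-2341\right) + 222588} = \frac{654542}{- \frac{1612949}{2} + 222588} = \frac{654542}{- \frac{1167773}{2}} = 654542 \left(- \frac{2}{1167773}\right) = - \frac{1309084}{1167773}$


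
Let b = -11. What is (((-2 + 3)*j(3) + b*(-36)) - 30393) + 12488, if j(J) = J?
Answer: -17506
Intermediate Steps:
(((-2 + 3)*j(3) + b*(-36)) - 30393) + 12488 = (((-2 + 3)*3 - 11*(-36)) - 30393) + 12488 = ((1*3 + 396) - 30393) + 12488 = ((3 + 396) - 30393) + 12488 = (399 - 30393) + 12488 = -29994 + 12488 = -17506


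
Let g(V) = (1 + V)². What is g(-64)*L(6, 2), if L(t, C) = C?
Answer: 7938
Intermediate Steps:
g(-64)*L(6, 2) = (1 - 64)²*2 = (-63)²*2 = 3969*2 = 7938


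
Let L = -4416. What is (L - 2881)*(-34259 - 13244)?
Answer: 346629391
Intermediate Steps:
(L - 2881)*(-34259 - 13244) = (-4416 - 2881)*(-34259 - 13244) = -7297*(-47503) = 346629391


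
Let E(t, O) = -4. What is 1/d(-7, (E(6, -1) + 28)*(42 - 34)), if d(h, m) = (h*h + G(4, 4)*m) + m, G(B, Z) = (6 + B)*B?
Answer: 1/7921 ≈ 0.00012625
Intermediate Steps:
G(B, Z) = B*(6 + B)
d(h, m) = h**2 + 41*m (d(h, m) = (h*h + (4*(6 + 4))*m) + m = (h**2 + (4*10)*m) + m = (h**2 + 40*m) + m = h**2 + 41*m)
1/d(-7, (E(6, -1) + 28)*(42 - 34)) = 1/((-7)**2 + 41*((-4 + 28)*(42 - 34))) = 1/(49 + 41*(24*8)) = 1/(49 + 41*192) = 1/(49 + 7872) = 1/7921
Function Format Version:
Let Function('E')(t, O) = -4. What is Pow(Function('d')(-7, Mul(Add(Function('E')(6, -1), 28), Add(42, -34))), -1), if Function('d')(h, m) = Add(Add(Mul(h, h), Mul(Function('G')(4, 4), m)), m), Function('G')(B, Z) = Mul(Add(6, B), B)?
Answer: Rational(1, 7921) ≈ 0.00012625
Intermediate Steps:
Function('G')(B, Z) = Mul(B, Add(6, B))
Function('d')(h, m) = Add(Pow(h, 2), Mul(41, m)) (Function('d')(h, m) = Add(Add(Mul(h, h), Mul(Mul(4, Add(6, 4)), m)), m) = Add(Add(Pow(h, 2), Mul(Mul(4, 10), m)), m) = Add(Add(Pow(h, 2), Mul(40, m)), m) = Add(Pow(h, 2), Mul(41, m)))
Pow(Function('d')(-7, Mul(Add(Function('E')(6, -1), 28), Add(42, -34))), -1) = Pow(Add(Pow(-7, 2), Mul(41, Mul(Add(-4, 28), Add(42, -34)))), -1) = Pow(Add(49, Mul(41, Mul(24, 8))), -1) = Pow(Add(49, Mul(41, 192)), -1) = Pow(Add(49, 7872), -1) = Pow(7921, -1) = Rational(1, 7921)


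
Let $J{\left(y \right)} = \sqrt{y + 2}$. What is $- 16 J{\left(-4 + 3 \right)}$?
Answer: $-16$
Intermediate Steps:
$J{\left(y \right)} = \sqrt{2 + y}$
$- 16 J{\left(-4 + 3 \right)} = - 16 \sqrt{2 + \left(-4 + 3\right)} = - 16 \sqrt{2 - 1} = - 16 \sqrt{1} = \left(-16\right) 1 = -16$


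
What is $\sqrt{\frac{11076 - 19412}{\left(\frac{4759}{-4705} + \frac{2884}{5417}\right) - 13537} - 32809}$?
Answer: $\frac{i \sqrt{244105398109360500560781261}}{86257381557} \approx 181.13 i$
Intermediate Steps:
$\sqrt{\frac{11076 - 19412}{\left(\frac{4759}{-4705} + \frac{2884}{5417}\right) - 13537} - 32809} = \sqrt{- \frac{8336}{\left(4759 \left(- \frac{1}{4705}\right) + 2884 \cdot \frac{1}{5417}\right) - 13537} - 32809} = \sqrt{- \frac{8336}{\left(- \frac{4759}{4705} + \frac{2884}{5417}\right) - 13537} - 32809} = \sqrt{- \frac{8336}{- \frac{12210283}{25486985} - 13537} - 32809} = \sqrt{- \frac{8336}{- \frac{345029526228}{25486985}} - 32809} = \sqrt{\left(-8336\right) \left(- \frac{25486985}{345029526228}\right) - 32809} = \sqrt{\frac{53114876740}{86257381557} - 32809} = \sqrt{- \frac{2829965316626873}{86257381557}} = \frac{i \sqrt{244105398109360500560781261}}{86257381557}$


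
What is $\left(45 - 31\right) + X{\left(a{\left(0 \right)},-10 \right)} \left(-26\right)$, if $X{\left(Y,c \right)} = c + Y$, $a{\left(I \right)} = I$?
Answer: $274$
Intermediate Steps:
$X{\left(Y,c \right)} = Y + c$
$\left(45 - 31\right) + X{\left(a{\left(0 \right)},-10 \right)} \left(-26\right) = \left(45 - 31\right) + \left(0 - 10\right) \left(-26\right) = 14 - -260 = 14 + 260 = 274$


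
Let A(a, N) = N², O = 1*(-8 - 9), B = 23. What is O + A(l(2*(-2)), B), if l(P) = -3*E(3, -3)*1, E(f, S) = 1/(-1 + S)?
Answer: 512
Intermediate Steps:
l(P) = ¾ (l(P) = -3/(-1 - 3)*1 = -3/(-4)*1 = -3*(-¼)*1 = (¾)*1 = ¾)
O = -17 (O = 1*(-17) = -17)
O + A(l(2*(-2)), B) = -17 + 23² = -17 + 529 = 512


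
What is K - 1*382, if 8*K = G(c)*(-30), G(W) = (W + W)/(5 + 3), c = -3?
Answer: -6067/16 ≈ -379.19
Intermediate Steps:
G(W) = W/4 (G(W) = (2*W)/8 = (2*W)*(1/8) = W/4)
K = 45/16 (K = (((1/4)*(-3))*(-30))/8 = (-3/4*(-30))/8 = (1/8)*(45/2) = 45/16 ≈ 2.8125)
K - 1*382 = 45/16 - 1*382 = 45/16 - 382 = -6067/16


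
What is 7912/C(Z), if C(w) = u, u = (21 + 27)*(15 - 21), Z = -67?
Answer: -989/36 ≈ -27.472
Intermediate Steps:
u = -288 (u = 48*(-6) = -288)
C(w) = -288
7912/C(Z) = 7912/(-288) = 7912*(-1/288) = -989/36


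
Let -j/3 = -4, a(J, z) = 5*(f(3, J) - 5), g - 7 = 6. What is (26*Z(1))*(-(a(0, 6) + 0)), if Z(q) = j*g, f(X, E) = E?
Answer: 101400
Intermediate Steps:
g = 13 (g = 7 + 6 = 13)
a(J, z) = -25 + 5*J (a(J, z) = 5*(J - 5) = 5*(-5 + J) = -25 + 5*J)
j = 12 (j = -3*(-4) = 12)
Z(q) = 156 (Z(q) = 12*13 = 156)
(26*Z(1))*(-(a(0, 6) + 0)) = (26*156)*(-((-25 + 5*0) + 0)) = 4056*(-((-25 + 0) + 0)) = 4056*(-(-25 + 0)) = 4056*(-1*(-25)) = 4056*25 = 101400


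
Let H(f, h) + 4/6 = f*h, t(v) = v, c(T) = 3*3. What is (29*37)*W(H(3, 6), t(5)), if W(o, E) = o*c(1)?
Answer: 167388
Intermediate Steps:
c(T) = 9
H(f, h) = -⅔ + f*h
W(o, E) = 9*o (W(o, E) = o*9 = 9*o)
(29*37)*W(H(3, 6), t(5)) = (29*37)*(9*(-⅔ + 3*6)) = 1073*(9*(-⅔ + 18)) = 1073*(9*(52/3)) = 1073*156 = 167388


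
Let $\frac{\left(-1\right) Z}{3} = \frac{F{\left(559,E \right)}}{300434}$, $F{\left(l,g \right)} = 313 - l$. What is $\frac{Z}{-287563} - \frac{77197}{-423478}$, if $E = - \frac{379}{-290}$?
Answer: $\frac{3334667163584305}{18292916140192738} \approx 0.18229$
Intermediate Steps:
$E = \frac{379}{290}$ ($E = \left(-379\right) \left(- \frac{1}{290}\right) = \frac{379}{290} \approx 1.3069$)
$Z = \frac{369}{150217}$ ($Z = - 3 \frac{313 - 559}{300434} = - 3 \left(313 - 559\right) \frac{1}{300434} = - 3 \left(\left(-246\right) \frac{1}{300434}\right) = \left(-3\right) \left(- \frac{123}{150217}\right) = \frac{369}{150217} \approx 0.0024564$)
$\frac{Z}{-287563} - \frac{77197}{-423478} = \frac{369}{150217 \left(-287563\right)} - \frac{77197}{-423478} = \frac{369}{150217} \left(- \frac{1}{287563}\right) - - \frac{77197}{423478} = - \frac{369}{43196851171} + \frac{77197}{423478} = \frac{3334667163584305}{18292916140192738}$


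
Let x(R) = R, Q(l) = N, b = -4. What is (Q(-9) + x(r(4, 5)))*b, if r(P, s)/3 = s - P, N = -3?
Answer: 0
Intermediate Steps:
r(P, s) = -3*P + 3*s (r(P, s) = 3*(s - P) = -3*P + 3*s)
Q(l) = -3
(Q(-9) + x(r(4, 5)))*b = (-3 + (-3*4 + 3*5))*(-4) = (-3 + (-12 + 15))*(-4) = (-3 + 3)*(-4) = 0*(-4) = 0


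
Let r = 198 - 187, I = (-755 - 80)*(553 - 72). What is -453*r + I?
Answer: -406618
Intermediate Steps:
I = -401635 (I = -835*481 = -401635)
r = 11
-453*r + I = -453*11 - 401635 = -4983 - 401635 = -406618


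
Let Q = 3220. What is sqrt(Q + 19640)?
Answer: 6*sqrt(635) ≈ 151.20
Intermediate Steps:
sqrt(Q + 19640) = sqrt(3220 + 19640) = sqrt(22860) = 6*sqrt(635)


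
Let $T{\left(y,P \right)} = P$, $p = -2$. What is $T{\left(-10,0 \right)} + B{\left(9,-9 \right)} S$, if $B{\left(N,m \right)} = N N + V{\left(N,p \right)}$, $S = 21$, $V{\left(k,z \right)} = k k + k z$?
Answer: $3024$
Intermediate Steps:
$V{\left(k,z \right)} = k^{2} + k z$
$B{\left(N,m \right)} = N^{2} + N \left(-2 + N\right)$ ($B{\left(N,m \right)} = N N + N \left(N - 2\right) = N^{2} + N \left(-2 + N\right)$)
$T{\left(-10,0 \right)} + B{\left(9,-9 \right)} S = 0 + 2 \cdot 9 \left(-1 + 9\right) 21 = 0 + 2 \cdot 9 \cdot 8 \cdot 21 = 0 + 144 \cdot 21 = 0 + 3024 = 3024$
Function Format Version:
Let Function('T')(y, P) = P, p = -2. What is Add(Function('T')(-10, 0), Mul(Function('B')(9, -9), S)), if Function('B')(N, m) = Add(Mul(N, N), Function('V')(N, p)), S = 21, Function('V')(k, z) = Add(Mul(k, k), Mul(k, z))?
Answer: 3024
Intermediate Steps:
Function('V')(k, z) = Add(Pow(k, 2), Mul(k, z))
Function('B')(N, m) = Add(Pow(N, 2), Mul(N, Add(-2, N))) (Function('B')(N, m) = Add(Mul(N, N), Mul(N, Add(N, -2))) = Add(Pow(N, 2), Mul(N, Add(-2, N))))
Add(Function('T')(-10, 0), Mul(Function('B')(9, -9), S)) = Add(0, Mul(Mul(2, 9, Add(-1, 9)), 21)) = Add(0, Mul(Mul(2, 9, 8), 21)) = Add(0, Mul(144, 21)) = Add(0, 3024) = 3024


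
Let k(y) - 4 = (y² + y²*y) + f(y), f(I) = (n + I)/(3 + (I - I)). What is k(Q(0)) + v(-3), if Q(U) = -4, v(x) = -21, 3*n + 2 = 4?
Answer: -595/9 ≈ -66.111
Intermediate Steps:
n = ⅔ (n = -⅔ + (⅓)*4 = -⅔ + 4/3 = ⅔ ≈ 0.66667)
f(I) = 2/9 + I/3 (f(I) = (⅔ + I)/(3 + (I - I)) = (⅔ + I)/(3 + 0) = (⅔ + I)/3 = (⅔ + I)*(⅓) = 2/9 + I/3)
k(y) = 38/9 + y² + y³ + y/3 (k(y) = 4 + ((y² + y²*y) + (2/9 + y/3)) = 4 + ((y² + y³) + (2/9 + y/3)) = 4 + (2/9 + y² + y³ + y/3) = 38/9 + y² + y³ + y/3)
k(Q(0)) + v(-3) = (38/9 + (-4)² + (-4)³ + (⅓)*(-4)) - 21 = (38/9 + 16 - 64 - 4/3) - 21 = -406/9 - 21 = -595/9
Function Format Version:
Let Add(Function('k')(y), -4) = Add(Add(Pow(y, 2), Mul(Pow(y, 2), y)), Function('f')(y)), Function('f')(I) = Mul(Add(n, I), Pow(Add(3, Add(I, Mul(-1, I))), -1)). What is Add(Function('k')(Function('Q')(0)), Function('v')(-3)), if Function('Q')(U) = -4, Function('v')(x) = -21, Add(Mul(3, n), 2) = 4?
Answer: Rational(-595, 9) ≈ -66.111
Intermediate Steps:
n = Rational(2, 3) (n = Add(Rational(-2, 3), Mul(Rational(1, 3), 4)) = Add(Rational(-2, 3), Rational(4, 3)) = Rational(2, 3) ≈ 0.66667)
Function('f')(I) = Add(Rational(2, 9), Mul(Rational(1, 3), I)) (Function('f')(I) = Mul(Add(Rational(2, 3), I), Pow(Add(3, Add(I, Mul(-1, I))), -1)) = Mul(Add(Rational(2, 3), I), Pow(Add(3, 0), -1)) = Mul(Add(Rational(2, 3), I), Pow(3, -1)) = Mul(Add(Rational(2, 3), I), Rational(1, 3)) = Add(Rational(2, 9), Mul(Rational(1, 3), I)))
Function('k')(y) = Add(Rational(38, 9), Pow(y, 2), Pow(y, 3), Mul(Rational(1, 3), y)) (Function('k')(y) = Add(4, Add(Add(Pow(y, 2), Mul(Pow(y, 2), y)), Add(Rational(2, 9), Mul(Rational(1, 3), y)))) = Add(4, Add(Add(Pow(y, 2), Pow(y, 3)), Add(Rational(2, 9), Mul(Rational(1, 3), y)))) = Add(4, Add(Rational(2, 9), Pow(y, 2), Pow(y, 3), Mul(Rational(1, 3), y))) = Add(Rational(38, 9), Pow(y, 2), Pow(y, 3), Mul(Rational(1, 3), y)))
Add(Function('k')(Function('Q')(0)), Function('v')(-3)) = Add(Add(Rational(38, 9), Pow(-4, 2), Pow(-4, 3), Mul(Rational(1, 3), -4)), -21) = Add(Add(Rational(38, 9), 16, -64, Rational(-4, 3)), -21) = Add(Rational(-406, 9), -21) = Rational(-595, 9)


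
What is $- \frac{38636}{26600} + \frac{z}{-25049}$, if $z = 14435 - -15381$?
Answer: $- \frac{440224691}{166575850} \approx -2.6428$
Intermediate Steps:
$z = 29816$ ($z = 14435 + 15381 = 29816$)
$- \frac{38636}{26600} + \frac{z}{-25049} = - \frac{38636}{26600} + \frac{29816}{-25049} = \left(-38636\right) \frac{1}{26600} + 29816 \left(- \frac{1}{25049}\right) = - \frac{9659}{6650} - \frac{29816}{25049} = - \frac{440224691}{166575850}$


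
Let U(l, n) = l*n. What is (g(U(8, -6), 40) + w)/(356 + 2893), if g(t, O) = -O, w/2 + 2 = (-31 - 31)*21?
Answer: -2648/3249 ≈ -0.81502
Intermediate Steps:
w = -2608 (w = -4 + 2*((-31 - 31)*21) = -4 + 2*(-62*21) = -4 + 2*(-1302) = -4 - 2604 = -2608)
(g(U(8, -6), 40) + w)/(356 + 2893) = (-1*40 - 2608)/(356 + 2893) = (-40 - 2608)/3249 = -2648*1/3249 = -2648/3249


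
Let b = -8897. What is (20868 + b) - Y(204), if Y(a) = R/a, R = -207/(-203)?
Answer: 165247615/13804 ≈ 11971.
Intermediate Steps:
R = 207/203 (R = -207*(-1/203) = 207/203 ≈ 1.0197)
Y(a) = 207/(203*a)
(20868 + b) - Y(204) = (20868 - 8897) - 207/(203*204) = 11971 - 207/(203*204) = 11971 - 1*69/13804 = 11971 - 69/13804 = 165247615/13804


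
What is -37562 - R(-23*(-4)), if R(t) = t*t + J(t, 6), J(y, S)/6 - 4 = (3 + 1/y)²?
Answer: -195113787/4232 ≈ -46104.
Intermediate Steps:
J(y, S) = 24 + 6*(3 + 1/y)²
R(t) = 78 + t² + 6/t² + 36/t (R(t) = t*t + (78 + 6/t² + 36/t) = t² + (78 + 6/t² + 36/t) = 78 + t² + 6/t² + 36/t)
-37562 - R(-23*(-4)) = -37562 - (78 + (-23*(-4))² + 6/(-23*(-4))² + 36/((-23*(-4)))) = -37562 - (78 + 92² + 6/92² + 36/92) = -37562 - (78 + 8464 + 6*(1/8464) + 36*(1/92)) = -37562 - (78 + 8464 + 3/4232 + 9/23) = -37562 - 1*36151403/4232 = -37562 - 36151403/4232 = -195113787/4232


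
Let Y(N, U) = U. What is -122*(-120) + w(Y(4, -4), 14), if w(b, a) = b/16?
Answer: 58559/4 ≈ 14640.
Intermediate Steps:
w(b, a) = b/16 (w(b, a) = b*(1/16) = b/16)
-122*(-120) + w(Y(4, -4), 14) = -122*(-120) + (1/16)*(-4) = 14640 - ¼ = 58559/4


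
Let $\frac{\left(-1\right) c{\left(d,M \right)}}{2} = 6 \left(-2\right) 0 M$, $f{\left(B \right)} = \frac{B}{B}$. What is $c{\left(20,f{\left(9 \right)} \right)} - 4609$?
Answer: $-4609$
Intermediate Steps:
$f{\left(B \right)} = 1$
$c{\left(d,M \right)} = 0$ ($c{\left(d,M \right)} = - 2 \cdot 6 \left(-2\right) 0 M = - 2 \cdot 6 \cdot 0 M = - 2 \cdot 6 \cdot 0 = \left(-2\right) 0 = 0$)
$c{\left(20,f{\left(9 \right)} \right)} - 4609 = 0 - 4609 = -4609$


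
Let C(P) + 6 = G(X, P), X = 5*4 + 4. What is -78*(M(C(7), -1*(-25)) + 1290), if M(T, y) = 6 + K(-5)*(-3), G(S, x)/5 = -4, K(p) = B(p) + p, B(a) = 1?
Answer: -102024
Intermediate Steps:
X = 24 (X = 20 + 4 = 24)
K(p) = 1 + p
G(S, x) = -20 (G(S, x) = 5*(-4) = -20)
C(P) = -26 (C(P) = -6 - 20 = -26)
M(T, y) = 18 (M(T, y) = 6 + (1 - 5)*(-3) = 6 - 4*(-3) = 6 + 12 = 18)
-78*(M(C(7), -1*(-25)) + 1290) = -78*(18 + 1290) = -78*1308 = -102024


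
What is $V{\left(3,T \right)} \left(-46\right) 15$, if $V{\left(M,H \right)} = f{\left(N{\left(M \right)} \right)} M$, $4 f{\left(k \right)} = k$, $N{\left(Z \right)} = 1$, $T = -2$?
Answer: $- \frac{1035}{2} \approx -517.5$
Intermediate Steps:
$f{\left(k \right)} = \frac{k}{4}$
$V{\left(M,H \right)} = \frac{M}{4}$ ($V{\left(M,H \right)} = \frac{1}{4} \cdot 1 M = \frac{M}{4}$)
$V{\left(3,T \right)} \left(-46\right) 15 = \frac{1}{4} \cdot 3 \left(-46\right) 15 = \frac{3}{4} \left(-46\right) 15 = \left(- \frac{69}{2}\right) 15 = - \frac{1035}{2}$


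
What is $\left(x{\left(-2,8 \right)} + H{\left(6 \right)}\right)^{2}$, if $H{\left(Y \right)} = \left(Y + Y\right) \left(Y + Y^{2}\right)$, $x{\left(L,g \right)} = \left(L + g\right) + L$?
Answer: $258064$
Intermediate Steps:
$x{\left(L,g \right)} = g + 2 L$
$H{\left(Y \right)} = 2 Y \left(Y + Y^{2}\right)$
$\left(x{\left(-2,8 \right)} + H{\left(6 \right)}\right)^{2} = \left(\left(8 + 2 \left(-2\right)\right) + 2 \cdot 6^{2} \left(1 + 6\right)\right)^{2} = \left(\left(8 - 4\right) + 2 \cdot 36 \cdot 7\right)^{2} = \left(4 + 504\right)^{2} = 508^{2} = 258064$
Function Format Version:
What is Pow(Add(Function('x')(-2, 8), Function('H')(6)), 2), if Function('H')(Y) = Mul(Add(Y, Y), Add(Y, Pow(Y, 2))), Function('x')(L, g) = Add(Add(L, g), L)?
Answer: 258064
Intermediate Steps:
Function('x')(L, g) = Add(g, Mul(2, L))
Function('H')(Y) = Mul(2, Y, Add(Y, Pow(Y, 2))) (Function('H')(Y) = Mul(Mul(2, Y), Add(Y, Pow(Y, 2))) = Mul(2, Y, Add(Y, Pow(Y, 2))))
Pow(Add(Function('x')(-2, 8), Function('H')(6)), 2) = Pow(Add(Add(8, Mul(2, -2)), Mul(2, Pow(6, 2), Add(1, 6))), 2) = Pow(Add(Add(8, -4), Mul(2, 36, 7)), 2) = Pow(Add(4, 504), 2) = Pow(508, 2) = 258064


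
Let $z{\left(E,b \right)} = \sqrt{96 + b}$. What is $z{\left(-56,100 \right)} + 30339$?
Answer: $30353$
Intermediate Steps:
$z{\left(-56,100 \right)} + 30339 = \sqrt{96 + 100} + 30339 = \sqrt{196} + 30339 = 14 + 30339 = 30353$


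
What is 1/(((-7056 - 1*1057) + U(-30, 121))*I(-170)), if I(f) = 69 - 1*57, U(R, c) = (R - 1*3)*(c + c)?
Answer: -1/193188 ≈ -5.1763e-6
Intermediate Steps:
U(R, c) = 2*c*(-3 + R) (U(R, c) = (R - 3)*(2*c) = (-3 + R)*(2*c) = 2*c*(-3 + R))
I(f) = 12 (I(f) = 69 - 57 = 12)
1/(((-7056 - 1*1057) + U(-30, 121))*I(-170)) = 1/(((-7056 - 1*1057) + 2*121*(-3 - 30))*12) = (1/12)/((-7056 - 1057) + 2*121*(-33)) = (1/12)/(-8113 - 7986) = (1/12)/(-16099) = -1/16099*1/12 = -1/193188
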